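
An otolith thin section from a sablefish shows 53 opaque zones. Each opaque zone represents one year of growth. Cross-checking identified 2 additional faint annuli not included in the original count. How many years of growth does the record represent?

True opaque zone count = 53 + 2 = 55.
One opaque zone per year makes the duration 55 years.

55 years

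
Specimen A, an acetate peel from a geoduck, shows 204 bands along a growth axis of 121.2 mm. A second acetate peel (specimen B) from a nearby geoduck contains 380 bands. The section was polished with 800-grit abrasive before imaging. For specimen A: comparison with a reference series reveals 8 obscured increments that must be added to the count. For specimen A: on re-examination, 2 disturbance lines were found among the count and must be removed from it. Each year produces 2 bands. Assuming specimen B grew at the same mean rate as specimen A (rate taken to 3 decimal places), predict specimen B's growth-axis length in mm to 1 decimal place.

219.3 mm

Specimen A: after corrections the count is 204 − 2 + 8 = 210 bands.
Specimen A: dividing by 2 bands per year: 210 / 2 = 105 years.
A: Extension rate ≈ 121.2 / 105 = 1.154 mm per year.
Specimen B: dividing by 2 bands per year: 380 / 2 = 190 years. Length of B = 1.154 × 190 = 219.3 mm.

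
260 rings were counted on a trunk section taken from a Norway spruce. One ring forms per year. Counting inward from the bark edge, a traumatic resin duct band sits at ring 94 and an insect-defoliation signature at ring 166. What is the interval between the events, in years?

72 years

Separation: 166 − 94 = 72 rings.
At one ring per year, 72 years elapsed between them.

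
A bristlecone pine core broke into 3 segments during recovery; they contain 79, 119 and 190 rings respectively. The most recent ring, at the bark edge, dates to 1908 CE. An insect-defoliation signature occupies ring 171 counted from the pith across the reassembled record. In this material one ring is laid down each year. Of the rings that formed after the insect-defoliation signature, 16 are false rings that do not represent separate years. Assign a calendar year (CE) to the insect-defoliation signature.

Total rings = 79 + 119 + 190 = 388.
Between ring 171 and the bark edge there are 388 − 171 = 217 rings.
217 − 16 false = 201 true rings after the insect-defoliation signature.
The ring at the bark edge is 1908 CE, so the insect-defoliation signature dates to 1908 − 201 = 1707 CE.

1707 CE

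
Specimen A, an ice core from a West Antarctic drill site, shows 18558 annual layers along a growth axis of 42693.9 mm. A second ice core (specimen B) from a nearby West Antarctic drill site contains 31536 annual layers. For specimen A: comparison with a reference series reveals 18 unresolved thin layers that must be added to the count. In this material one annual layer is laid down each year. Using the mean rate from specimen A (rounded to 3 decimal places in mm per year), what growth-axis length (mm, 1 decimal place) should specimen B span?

72469.7 mm

Specimen A: adjusted count: 18558 + 18 = 18576 annual layers.
A: 42693.9 mm over 18576 years gives 42693.9 / 18576 ≈ 2.298 mm per year.
For B, 2.298 mm/year × 31536 years = 72469.7 mm.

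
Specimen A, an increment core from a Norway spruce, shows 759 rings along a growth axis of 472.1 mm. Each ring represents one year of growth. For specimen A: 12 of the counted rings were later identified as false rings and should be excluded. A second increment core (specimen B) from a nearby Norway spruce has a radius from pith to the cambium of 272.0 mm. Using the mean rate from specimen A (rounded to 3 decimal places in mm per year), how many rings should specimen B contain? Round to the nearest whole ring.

430 rings

Specimen A: correcting the raw count gives 759 − 12 = 747 true rings.
A: Mean rate = 472.1 mm / 747 years ≈ 0.632 mm/year.
B spans 272.0 / 0.632 = 430.38 years ≈ 430 rings.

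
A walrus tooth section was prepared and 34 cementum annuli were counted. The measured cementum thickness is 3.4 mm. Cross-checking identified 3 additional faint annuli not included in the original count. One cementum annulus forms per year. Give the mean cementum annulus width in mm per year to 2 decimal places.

0.09 mm per year

After corrections the count is 34 + 3 = 37 cementum annuli.
3.4 mm over 37 years gives 3.4 / 37 ≈ 0.09 mm per year.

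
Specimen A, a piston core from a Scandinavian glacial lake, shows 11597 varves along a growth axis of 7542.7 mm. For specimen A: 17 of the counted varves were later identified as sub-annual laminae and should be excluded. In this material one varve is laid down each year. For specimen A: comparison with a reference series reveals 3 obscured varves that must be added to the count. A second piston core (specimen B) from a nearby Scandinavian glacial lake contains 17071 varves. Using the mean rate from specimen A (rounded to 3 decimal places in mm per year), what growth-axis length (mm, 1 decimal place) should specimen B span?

Specimen A: after corrections the count is 11597 − 17 + 3 = 11583 varves.
A: 7542.7 mm over 11583 years gives 7542.7 / 11583 ≈ 0.651 mm/yr.
B's length ≈ 0.651 × 17071 = 11113.2 mm.

11113.2 mm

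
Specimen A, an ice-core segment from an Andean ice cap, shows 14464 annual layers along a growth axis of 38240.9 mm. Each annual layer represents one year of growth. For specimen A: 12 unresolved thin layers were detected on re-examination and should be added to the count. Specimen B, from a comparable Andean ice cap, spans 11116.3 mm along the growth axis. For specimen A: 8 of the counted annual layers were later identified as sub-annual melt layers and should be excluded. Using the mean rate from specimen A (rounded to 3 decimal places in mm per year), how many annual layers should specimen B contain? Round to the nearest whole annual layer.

4206 annual layers

Specimen A: after corrections the count is 14464 − 8 + 12 = 14468 annual layers.
A: Extension rate ≈ 38240.9 / 14468 = 2.643 mm/year.
For B, 11116.3 / 2.643 = 4205.94 years ≈ 4206 annual layers.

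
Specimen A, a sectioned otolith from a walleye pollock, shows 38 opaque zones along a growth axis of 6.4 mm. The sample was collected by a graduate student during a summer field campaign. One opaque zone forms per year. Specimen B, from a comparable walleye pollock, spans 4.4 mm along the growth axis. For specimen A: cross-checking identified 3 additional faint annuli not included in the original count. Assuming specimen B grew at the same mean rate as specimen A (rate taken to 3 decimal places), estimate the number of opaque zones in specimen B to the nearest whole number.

Specimen A: correcting the raw count gives 38 + 3 = 41 true opaque zones.
A: Mean rate = 6.4 mm / 41 years ≈ 0.156 mm/year.
Specimen B: 4.4 mm / 0.156 mm per year = 28.21 years ≈ 28 opaque zones.

28 opaque zones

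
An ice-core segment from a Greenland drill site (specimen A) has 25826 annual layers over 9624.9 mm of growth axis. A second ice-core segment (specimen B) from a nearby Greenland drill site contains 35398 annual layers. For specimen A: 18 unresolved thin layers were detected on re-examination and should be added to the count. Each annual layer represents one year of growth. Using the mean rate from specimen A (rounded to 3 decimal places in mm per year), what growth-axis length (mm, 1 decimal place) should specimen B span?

13168.1 mm

Specimen A: after corrections the count is 25826 + 18 = 25844 annual layers.
A: 9624.9 mm over 25844 years gives 9624.9 / 25844 ≈ 0.372 mm/year.
B's length ≈ 0.372 × 35398 = 13168.1 mm.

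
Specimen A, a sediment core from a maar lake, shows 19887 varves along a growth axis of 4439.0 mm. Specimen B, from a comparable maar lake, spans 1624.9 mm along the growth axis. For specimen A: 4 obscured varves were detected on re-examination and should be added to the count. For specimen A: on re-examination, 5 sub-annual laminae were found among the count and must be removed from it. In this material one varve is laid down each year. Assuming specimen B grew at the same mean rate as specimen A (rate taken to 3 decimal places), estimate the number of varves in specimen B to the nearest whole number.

7287 varves

Specimen A: after corrections the count is 19887 − 5 + 4 = 19886 varves.
A: 4439.0 mm over 19886 years gives 4439.0 / 19886 ≈ 0.223 mm/year.
B spans 1624.9 / 0.223 = 7286.55 years ≈ 7287 varves.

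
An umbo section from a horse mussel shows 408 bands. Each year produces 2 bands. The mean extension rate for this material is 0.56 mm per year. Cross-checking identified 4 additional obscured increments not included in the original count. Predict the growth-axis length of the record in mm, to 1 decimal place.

115.4 mm

True band count = 408 + 4 = 412.
412 bands at 2 per year is 412 / 2 = 206 years.
206 years at 0.56 mm/year gives 0.56 × 206 = 115.4 mm.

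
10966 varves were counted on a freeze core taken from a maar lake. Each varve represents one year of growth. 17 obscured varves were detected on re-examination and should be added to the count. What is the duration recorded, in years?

10983 years

Correcting the raw count gives 10966 + 17 = 10983 true varves.
One varve per year makes the duration 10983 years.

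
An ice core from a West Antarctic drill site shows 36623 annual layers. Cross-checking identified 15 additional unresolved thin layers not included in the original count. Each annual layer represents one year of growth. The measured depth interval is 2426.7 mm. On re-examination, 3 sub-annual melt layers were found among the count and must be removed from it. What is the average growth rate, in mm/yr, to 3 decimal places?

After corrections the count is 36623 − 3 + 15 = 36635 annual layers.
2426.7 mm over 36635 years gives 2426.7 / 36635 ≈ 0.066 mm/yr.

0.066 mm/yr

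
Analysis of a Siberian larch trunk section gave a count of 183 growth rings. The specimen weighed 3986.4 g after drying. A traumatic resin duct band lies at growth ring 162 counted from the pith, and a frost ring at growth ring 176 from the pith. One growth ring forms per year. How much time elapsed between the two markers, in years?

14 years

176 − 162 = 14 growth rings lie between the two events.
One growth ring per year makes the interval 14 years.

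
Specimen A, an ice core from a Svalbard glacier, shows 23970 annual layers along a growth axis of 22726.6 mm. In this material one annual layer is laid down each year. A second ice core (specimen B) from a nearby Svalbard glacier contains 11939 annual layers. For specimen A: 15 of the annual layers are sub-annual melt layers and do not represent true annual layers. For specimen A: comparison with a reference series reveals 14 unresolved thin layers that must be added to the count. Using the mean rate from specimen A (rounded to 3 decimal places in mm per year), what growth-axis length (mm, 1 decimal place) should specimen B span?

Specimen A: after corrections the count is 23970 − 15 + 14 = 23969 annual layers.
A: Extension rate ≈ 22726.6 / 23969 = 0.948 mm per year.
Length of B = 0.948 × 11939 = 11318.2 mm.

11318.2 mm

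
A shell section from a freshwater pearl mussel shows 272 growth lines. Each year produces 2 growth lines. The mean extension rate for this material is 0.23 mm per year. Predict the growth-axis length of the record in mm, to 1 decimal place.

31.3 mm

Dividing by 2 growth lines per year: 272 / 2 = 136 years.
Length ≈ 0.23 × 136 = 31.3 mm.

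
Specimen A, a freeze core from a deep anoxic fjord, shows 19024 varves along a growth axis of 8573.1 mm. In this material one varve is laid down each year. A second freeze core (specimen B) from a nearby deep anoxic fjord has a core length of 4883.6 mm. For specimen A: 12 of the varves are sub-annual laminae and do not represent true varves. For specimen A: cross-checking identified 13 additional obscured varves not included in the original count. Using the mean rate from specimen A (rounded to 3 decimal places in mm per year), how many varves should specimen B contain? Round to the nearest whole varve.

Specimen A: after corrections the count is 19024 − 12 + 13 = 19025 varves.
A: Mean rate = 8573.1 mm / 19025 years ≈ 0.451 mm/year.
For B, 4883.6 / 0.451 = 10828.38 years ≈ 10828 varves.

10828 varves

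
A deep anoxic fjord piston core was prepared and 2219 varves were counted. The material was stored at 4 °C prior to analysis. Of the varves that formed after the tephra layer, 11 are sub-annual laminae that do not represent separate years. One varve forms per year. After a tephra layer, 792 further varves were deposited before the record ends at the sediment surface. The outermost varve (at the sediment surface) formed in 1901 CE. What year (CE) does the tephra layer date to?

792 varves formed after the tephra layer.
Removing the 11 false varves leaves 792 − 11 = 781 true varves beyond the tephra layer.
Counting back 781 years from 1901 CE places the tephra layer in 1901 − 781 = 1120 CE.

1120 CE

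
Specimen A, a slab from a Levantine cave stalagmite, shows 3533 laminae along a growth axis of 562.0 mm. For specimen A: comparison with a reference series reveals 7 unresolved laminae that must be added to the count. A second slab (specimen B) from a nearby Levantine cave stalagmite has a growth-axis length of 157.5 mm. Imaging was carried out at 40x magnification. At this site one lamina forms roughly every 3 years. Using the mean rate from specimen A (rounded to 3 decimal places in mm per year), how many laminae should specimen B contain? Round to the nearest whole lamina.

991 laminae

Specimen A: correcting the raw count gives 3533 + 7 = 3540 true laminae.
Specimen A: multiplying by 3 years per lamina: 3540 × 3 = 10620 years.
A: 562.0 mm over 10620 years gives 562.0 / 10620 ≈ 0.053 mm/year.
B spans 157.5 / 0.053 = 2971.70 years; at 3 years per lamina that is 2971.70 / 3 ≈ 991 laminae.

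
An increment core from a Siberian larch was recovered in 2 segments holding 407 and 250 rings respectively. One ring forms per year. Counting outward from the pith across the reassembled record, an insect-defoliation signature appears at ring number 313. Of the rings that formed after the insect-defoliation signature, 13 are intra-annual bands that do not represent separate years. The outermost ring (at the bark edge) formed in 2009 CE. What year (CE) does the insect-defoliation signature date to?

Total rings = 407 + 250 = 657.
Between ring 313 and the bark edge there are 657 − 313 = 344 rings.
Excluding 13 false rings: 344 − 13 = 331.
The ring at the bark edge is 2009 CE, so the insect-defoliation signature dates to 2009 − 331 = 1678 CE.

1678 CE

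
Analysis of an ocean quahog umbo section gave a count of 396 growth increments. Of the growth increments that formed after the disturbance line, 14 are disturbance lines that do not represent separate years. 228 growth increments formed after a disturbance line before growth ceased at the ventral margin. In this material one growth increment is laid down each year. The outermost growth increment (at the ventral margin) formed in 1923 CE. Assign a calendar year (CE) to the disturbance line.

There are 228 growth increments younger than the disturbance line.
228 − 14 false = 214 true growth increments after the disturbance line.
1923 − 214 = 1709 CE.

1709 CE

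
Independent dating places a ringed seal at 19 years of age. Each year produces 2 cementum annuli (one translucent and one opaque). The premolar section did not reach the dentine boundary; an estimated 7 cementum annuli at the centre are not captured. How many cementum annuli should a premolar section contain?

Expected cementum annuli: 19 × 2 = 38.
Subtracting the 7 cementum annuli not captured gives 38 − 7 = 31 cementum annuli in the record.

31 cementum annuli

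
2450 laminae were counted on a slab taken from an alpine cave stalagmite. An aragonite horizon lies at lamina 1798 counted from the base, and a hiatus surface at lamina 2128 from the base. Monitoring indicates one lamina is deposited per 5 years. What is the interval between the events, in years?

1650 years

2128 − 1798 = 330 laminae lie between the two events.
Multiplying by 5 years per lamina: 330 × 5 = 1650 years.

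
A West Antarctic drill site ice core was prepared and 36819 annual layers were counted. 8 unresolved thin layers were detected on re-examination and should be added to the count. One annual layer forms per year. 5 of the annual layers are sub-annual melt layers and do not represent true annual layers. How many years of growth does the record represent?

36822 years

True annual layer count = 36819 − 5 + 8 = 36822.
With a one-to-one annual layer periodicity this is 36822 years.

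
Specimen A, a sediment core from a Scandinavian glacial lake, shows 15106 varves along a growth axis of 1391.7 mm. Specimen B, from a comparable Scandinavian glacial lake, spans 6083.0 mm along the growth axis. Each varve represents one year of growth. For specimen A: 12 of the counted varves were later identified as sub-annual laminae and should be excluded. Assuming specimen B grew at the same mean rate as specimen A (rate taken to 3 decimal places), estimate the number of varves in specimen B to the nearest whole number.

66120 varves

Specimen A: true varve count = 15106 − 12 = 15094.
A: 1391.7 mm over 15094 years gives 1391.7 / 15094 ≈ 0.092 mm/yr.
Specimen B: 6083.0 mm / 0.092 mm per year = 66119.57 years ≈ 66120 varves.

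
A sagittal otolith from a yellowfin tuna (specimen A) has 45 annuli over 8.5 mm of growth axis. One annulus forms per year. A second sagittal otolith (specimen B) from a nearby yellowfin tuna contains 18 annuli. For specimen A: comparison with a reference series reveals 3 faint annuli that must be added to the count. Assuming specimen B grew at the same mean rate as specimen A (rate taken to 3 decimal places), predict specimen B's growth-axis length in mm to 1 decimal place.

3.2 mm

Specimen A: correcting the raw count gives 45 + 3 = 48 true annuli.
A: Extension rate ≈ 8.5 / 48 = 0.177 mm per year.
B's length ≈ 0.177 × 18 = 3.2 mm.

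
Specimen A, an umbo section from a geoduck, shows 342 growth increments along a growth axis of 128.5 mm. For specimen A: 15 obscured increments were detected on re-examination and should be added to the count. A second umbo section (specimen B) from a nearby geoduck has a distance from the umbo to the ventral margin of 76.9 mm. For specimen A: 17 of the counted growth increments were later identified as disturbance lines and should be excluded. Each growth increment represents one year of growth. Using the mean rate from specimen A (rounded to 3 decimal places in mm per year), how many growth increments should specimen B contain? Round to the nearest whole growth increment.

203 growth increments

Specimen A: after corrections the count is 342 − 17 + 15 = 340 growth increments.
A: Extension rate ≈ 128.5 / 340 = 0.378 mm/year.
For B, 76.9 / 0.378 = 203.44 years ≈ 203 growth increments.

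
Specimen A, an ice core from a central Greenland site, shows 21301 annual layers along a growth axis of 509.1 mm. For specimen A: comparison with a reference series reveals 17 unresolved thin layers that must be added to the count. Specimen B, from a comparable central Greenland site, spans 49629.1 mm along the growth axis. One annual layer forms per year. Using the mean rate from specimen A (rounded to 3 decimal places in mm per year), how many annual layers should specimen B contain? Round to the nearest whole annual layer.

2067879 annual layers

Specimen A: after corrections the count is 21301 + 17 = 21318 annual layers.
A: 509.1 mm over 21318 years gives 509.1 / 21318 ≈ 0.024 mm/yr.
For B, 49629.1 / 0.024 = 2067879.17 years ≈ 2067879 annual layers.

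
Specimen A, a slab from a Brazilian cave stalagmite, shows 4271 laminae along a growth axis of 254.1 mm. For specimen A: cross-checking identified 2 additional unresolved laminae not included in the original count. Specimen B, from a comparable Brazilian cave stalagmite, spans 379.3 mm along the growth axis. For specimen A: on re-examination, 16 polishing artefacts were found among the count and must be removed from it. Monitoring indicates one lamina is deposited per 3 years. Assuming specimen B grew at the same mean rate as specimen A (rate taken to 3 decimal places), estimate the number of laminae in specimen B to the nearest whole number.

Specimen A: correcting the raw count gives 4271 − 16 + 2 = 4257 true laminae.
Specimen A: multiplying by 3 years per lamina: 4257 × 3 = 12771 years.
A: Mean rate = 254.1 mm / 12771 years ≈ 0.020 mm/year.
For B, 379.3 / 0.020 = 18965.00 years; at 3 years per lamina that is 18965.00 / 3 ≈ 6322 laminae.

6322 laminae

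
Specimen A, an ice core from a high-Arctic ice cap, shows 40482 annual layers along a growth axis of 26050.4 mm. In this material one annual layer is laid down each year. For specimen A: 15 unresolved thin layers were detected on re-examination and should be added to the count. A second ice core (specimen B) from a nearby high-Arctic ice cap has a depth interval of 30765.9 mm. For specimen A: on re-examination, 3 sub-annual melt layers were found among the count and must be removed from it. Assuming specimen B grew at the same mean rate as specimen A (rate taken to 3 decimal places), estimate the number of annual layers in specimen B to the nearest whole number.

Specimen A: after corrections the count is 40482 − 3 + 15 = 40494 annual layers.
A: Mean rate = 26050.4 mm / 40494 years ≈ 0.643 mm/year.
B spans 30765.9 / 0.643 = 47847.43 years ≈ 47847 annual layers.

47847 annual layers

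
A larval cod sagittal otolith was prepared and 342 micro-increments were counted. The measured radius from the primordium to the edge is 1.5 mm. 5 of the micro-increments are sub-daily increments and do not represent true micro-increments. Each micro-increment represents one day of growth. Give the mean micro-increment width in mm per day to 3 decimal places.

After corrections the count is 342 − 5 = 337 micro-increments.
1.5 mm over 337 days gives 1.5 / 337 ≈ 0.004 mm per day.

0.004 mm per day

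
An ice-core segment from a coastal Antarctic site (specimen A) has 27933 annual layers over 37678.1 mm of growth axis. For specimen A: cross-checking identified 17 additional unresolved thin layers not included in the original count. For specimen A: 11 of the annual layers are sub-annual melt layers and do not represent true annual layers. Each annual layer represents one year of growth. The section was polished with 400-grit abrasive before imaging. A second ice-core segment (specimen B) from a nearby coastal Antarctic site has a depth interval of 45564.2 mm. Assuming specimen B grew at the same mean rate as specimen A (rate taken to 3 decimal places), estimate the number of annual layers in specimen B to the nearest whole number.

Specimen A: after corrections the count is 27933 − 11 + 17 = 27939 annual layers.
A: Extension rate ≈ 37678.1 / 27939 = 1.349 mm/year.
B spans 45564.2 / 1.349 = 33776.28 years ≈ 33776 annual layers.

33776 annual layers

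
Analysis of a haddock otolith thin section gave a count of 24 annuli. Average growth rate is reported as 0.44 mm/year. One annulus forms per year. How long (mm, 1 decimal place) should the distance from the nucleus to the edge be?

10.6 mm

24 years of growth are recorded.
Predicted length = 0.44 mm/year × 24 years = 10.6 mm.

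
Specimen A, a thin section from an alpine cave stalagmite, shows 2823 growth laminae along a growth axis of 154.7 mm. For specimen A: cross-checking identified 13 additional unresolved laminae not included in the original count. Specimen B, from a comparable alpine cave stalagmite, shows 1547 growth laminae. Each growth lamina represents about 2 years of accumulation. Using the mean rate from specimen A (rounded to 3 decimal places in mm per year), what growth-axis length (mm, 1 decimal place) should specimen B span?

Specimen A: true growth lamina count = 2823 + 13 = 2836.
Specimen A: multiplying by 2 years per growth lamina: 2836 × 2 = 5672 years.
A: Mean rate = 154.7 mm / 5672 years ≈ 0.027 mm per year.
Specimen B: 1547 growth laminae at 2 years each span 1547 × 2 = 3094 years. For B, 0.027 mm/year × 3094 years = 83.5 mm.

83.5 mm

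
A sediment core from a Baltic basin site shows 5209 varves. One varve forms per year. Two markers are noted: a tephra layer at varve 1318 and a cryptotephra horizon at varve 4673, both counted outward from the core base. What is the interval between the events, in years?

3355 years

The two markers are separated by 4673 − 1318 = 3355 varves.
One varve per year makes the interval 3355 years.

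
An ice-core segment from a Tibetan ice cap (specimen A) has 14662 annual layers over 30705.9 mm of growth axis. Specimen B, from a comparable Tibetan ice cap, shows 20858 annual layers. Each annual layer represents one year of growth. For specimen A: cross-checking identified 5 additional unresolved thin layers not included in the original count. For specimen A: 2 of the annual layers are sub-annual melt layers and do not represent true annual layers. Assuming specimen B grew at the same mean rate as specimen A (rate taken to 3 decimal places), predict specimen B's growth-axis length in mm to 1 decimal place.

Specimen A: after corrections the count is 14662 − 2 + 5 = 14665 annual layers.
A: Extension rate ≈ 30705.9 / 14665 = 2.094 mm/yr.
B's length ≈ 2.094 × 20858 = 43676.7 mm.

43676.7 mm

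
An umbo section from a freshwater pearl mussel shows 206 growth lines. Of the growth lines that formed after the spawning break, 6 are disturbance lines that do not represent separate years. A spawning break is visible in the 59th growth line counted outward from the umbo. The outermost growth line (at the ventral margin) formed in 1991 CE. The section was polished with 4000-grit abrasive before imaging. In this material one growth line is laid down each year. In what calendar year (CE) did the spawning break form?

206 − 59 = 147 growth lines lie beyond the spawning break toward the ventral margin.
Removing the 6 false growth lines leaves 147 − 6 = 141 true growth lines beyond the spawning break.
1991 − 141 = 1850 CE.

1850 CE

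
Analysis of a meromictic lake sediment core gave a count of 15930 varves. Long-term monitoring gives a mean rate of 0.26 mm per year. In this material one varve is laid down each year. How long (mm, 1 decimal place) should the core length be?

4141.8 mm

15930 years of growth are recorded.
Length ≈ 0.26 × 15930 = 4141.8 mm.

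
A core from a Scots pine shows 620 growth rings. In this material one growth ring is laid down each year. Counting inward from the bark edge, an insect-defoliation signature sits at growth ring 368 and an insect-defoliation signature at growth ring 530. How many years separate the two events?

162 years

Separation: 530 − 368 = 162 growth rings.
One growth ring per year makes the interval 162 years.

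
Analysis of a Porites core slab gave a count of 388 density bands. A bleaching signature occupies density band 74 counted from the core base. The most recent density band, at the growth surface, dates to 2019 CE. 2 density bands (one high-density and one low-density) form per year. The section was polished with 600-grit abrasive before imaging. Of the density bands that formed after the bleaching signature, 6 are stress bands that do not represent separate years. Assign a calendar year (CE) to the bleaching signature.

1865 CE

The bleaching signature sits at density band 74 from the core base, so 388 − 74 = 314 density bands formed after it.
Removing the 6 false density bands leaves 314 − 6 = 308 true density bands beyond the bleaching signature.
308 density bands at 2 per year is 308 / 2 = 154 years.
The density band at the growth surface is 2019 CE, so the bleaching signature dates to 2019 − 154 = 1865 CE.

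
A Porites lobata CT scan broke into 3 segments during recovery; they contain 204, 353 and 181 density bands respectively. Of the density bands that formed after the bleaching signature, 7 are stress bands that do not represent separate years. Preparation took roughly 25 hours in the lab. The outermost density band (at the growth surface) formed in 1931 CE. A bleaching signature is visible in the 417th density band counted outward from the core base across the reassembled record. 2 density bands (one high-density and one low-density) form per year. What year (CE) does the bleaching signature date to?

1774 CE

Total density bands = 204 + 353 + 181 = 738.
738 − 417 = 321 density bands lie beyond the bleaching signature toward the growth surface.
321 − 7 false = 314 true density bands after the bleaching signature.
With 2 density bands per year, 314 / 2 = 157 years.
1931 − 157 = 1774 CE.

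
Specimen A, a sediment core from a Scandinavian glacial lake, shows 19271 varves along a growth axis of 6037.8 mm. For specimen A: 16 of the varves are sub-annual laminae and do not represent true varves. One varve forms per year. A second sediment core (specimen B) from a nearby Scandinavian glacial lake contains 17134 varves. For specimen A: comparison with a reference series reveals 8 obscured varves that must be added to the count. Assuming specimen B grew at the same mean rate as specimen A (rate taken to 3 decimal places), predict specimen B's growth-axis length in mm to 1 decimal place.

5362.9 mm

Specimen A: correcting the raw count gives 19271 − 16 + 8 = 19263 true varves.
A: Extension rate ≈ 6037.8 / 19263 = 0.313 mm per year.
B's length ≈ 0.313 × 17134 = 5362.9 mm.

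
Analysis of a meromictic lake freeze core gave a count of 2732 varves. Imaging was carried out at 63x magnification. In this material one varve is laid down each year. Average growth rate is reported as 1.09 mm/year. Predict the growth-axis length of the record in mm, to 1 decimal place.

2732 years of growth are recorded.
Predicted length = 1.09 mm/year × 2732 years = 2977.9 mm.

2977.9 mm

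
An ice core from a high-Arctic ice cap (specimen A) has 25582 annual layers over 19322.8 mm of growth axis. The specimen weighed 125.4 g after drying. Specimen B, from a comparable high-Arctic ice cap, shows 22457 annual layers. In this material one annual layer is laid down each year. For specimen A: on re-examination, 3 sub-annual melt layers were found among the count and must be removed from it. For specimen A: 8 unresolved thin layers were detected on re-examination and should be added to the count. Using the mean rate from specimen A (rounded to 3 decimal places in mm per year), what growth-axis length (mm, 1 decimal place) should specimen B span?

Specimen A: after corrections the count is 25582 − 3 + 8 = 25587 annual layers.
A: 19322.8 mm over 25587 years gives 19322.8 / 25587 ≈ 0.755 mm/year.
For B, 0.755 mm/year × 22457 years = 16955.0 mm.

16955.0 mm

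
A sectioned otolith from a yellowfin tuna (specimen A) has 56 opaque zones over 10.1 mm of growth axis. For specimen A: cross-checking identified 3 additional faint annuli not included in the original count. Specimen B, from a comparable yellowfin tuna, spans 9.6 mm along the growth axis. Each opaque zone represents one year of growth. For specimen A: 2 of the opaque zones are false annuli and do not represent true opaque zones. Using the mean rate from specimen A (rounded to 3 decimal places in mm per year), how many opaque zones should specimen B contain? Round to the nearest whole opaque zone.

Specimen A: correcting the raw count gives 56 − 2 + 3 = 57 true opaque zones.
A: 10.1 mm over 57 years gives 10.1 / 57 ≈ 0.177 mm/year.
Specimen B: 9.6 mm / 0.177 mm per year = 54.24 years ≈ 54 opaque zones.

54 opaque zones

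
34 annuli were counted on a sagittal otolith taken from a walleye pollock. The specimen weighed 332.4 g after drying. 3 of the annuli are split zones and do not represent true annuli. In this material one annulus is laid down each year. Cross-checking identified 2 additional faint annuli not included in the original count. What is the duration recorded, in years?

33 years

True annulus count = 34 − 3 + 2 = 33.
One annulus per year makes the duration 33 years.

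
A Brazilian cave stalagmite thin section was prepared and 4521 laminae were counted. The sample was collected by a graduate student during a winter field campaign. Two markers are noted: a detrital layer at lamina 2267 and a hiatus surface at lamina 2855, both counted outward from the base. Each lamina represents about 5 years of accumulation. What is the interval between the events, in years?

Separation: 2855 − 2267 = 588 laminae.
At 5 years per lamina, 588 × 5 = 2940 years.

2940 years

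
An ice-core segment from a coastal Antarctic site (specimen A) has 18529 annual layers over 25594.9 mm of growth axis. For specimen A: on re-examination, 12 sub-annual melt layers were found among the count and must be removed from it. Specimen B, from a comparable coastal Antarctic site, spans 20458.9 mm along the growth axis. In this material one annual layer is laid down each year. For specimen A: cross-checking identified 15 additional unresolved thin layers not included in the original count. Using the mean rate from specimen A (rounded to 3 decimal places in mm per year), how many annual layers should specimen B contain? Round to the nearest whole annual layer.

Specimen A: after corrections the count is 18529 − 12 + 15 = 18532 annual layers.
A: Mean rate = 25594.9 mm / 18532 years ≈ 1.381 mm/yr.
B spans 20458.9 / 1.381 = 14814.55 years ≈ 14815 annual layers.

14815 annual layers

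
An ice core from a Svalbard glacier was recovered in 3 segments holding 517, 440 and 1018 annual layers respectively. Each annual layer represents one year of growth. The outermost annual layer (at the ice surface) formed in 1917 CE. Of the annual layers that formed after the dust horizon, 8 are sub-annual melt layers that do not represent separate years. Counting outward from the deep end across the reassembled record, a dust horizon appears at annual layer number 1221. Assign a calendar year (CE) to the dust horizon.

Total annual layers = 517 + 440 + 1018 = 1975.
Between annual layer 1221 and the ice surface there are 1975 − 1221 = 754 annual layers.
754 − 8 false = 746 true annual layers after the dust horizon.
1917 − 746 = 1171 CE.

1171 CE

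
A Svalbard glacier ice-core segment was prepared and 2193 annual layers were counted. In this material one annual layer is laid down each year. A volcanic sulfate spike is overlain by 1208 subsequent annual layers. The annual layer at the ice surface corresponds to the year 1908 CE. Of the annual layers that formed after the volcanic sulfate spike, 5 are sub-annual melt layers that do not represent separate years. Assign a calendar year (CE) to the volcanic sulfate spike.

705 CE

1208 annual layers post-date the volcanic sulfate spike.
Removing the 5 false annual layers leaves 1208 − 5 = 1203 true annual layers beyond the volcanic sulfate spike.
1908 − 1203 = 705 CE.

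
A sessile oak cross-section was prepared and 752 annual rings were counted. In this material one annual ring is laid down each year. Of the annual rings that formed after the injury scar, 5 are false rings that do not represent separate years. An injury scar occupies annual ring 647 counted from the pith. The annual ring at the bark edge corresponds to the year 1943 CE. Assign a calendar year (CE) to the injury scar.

The injury scar sits at annual ring 647 from the pith, so 752 − 647 = 105 annual rings formed after it.
Excluding 5 false annual rings: 105 − 5 = 100.
1943 − 100 = 1843 CE.

1843 CE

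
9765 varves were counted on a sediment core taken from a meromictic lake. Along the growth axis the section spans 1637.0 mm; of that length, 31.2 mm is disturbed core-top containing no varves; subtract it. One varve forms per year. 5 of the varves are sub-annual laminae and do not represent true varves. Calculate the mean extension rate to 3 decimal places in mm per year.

0.165 mm per year

Correcting the raw count gives 9765 − 5 = 9760 true varves.
Net length = 1637.0 − 31.2 = 1605.8 mm.
1605.8 mm over 9760 years gives 1605.8 / 9760 ≈ 0.165 mm per year.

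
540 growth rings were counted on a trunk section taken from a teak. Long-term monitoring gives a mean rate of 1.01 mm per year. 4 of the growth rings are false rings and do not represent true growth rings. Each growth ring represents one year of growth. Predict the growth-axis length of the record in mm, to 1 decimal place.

541.4 mm

Correcting the raw count gives 540 − 4 = 536 true growth rings.
Length ≈ 1.01 × 536 = 541.4 mm.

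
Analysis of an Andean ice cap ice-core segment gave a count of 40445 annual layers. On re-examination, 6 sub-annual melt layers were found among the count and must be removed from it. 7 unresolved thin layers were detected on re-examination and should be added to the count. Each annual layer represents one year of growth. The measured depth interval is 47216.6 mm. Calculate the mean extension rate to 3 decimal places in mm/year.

1.167 mm/year

After corrections the count is 40445 − 6 + 7 = 40446 annual layers.
Mean rate = 47216.6 mm / 40446 years ≈ 1.167 mm/year.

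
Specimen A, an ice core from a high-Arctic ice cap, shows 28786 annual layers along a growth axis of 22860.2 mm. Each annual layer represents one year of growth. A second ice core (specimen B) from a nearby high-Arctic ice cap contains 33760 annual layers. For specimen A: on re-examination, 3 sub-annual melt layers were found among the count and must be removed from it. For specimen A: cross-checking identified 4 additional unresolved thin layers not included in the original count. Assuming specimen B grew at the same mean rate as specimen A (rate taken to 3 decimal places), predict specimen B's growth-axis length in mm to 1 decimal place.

26805.4 mm

Specimen A: correcting the raw count gives 28786 − 3 + 4 = 28787 true annual layers.
A: Extension rate ≈ 22860.2 / 28787 = 0.794 mm/year.
Length of B = 0.794 × 33760 = 26805.4 mm.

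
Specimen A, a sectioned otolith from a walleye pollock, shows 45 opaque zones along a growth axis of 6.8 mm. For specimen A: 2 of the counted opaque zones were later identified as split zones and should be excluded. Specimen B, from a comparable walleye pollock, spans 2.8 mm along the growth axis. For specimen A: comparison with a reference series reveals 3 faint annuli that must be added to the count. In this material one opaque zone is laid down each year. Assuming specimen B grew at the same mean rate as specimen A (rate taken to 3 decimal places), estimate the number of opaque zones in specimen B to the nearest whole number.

19 opaque zones

Specimen A: adjusted count: 45 − 2 + 3 = 46 opaque zones.
A: 6.8 mm over 46 years gives 6.8 / 46 ≈ 0.148 mm/yr.
B spans 2.8 / 0.148 = 18.92 years ≈ 19 opaque zones.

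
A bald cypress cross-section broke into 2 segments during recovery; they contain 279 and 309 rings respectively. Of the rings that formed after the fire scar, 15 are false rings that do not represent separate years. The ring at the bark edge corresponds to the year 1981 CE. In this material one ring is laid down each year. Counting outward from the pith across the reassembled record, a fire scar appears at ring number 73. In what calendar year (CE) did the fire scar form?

1481 CE

Total rings = 279 + 309 = 588.
The fire scar sits at ring 73 from the pith, so 588 − 73 = 515 rings formed after it.
515 − 15 false = 500 true rings after the fire scar.
Counting back 500 years from 1981 CE places the fire scar in 1981 − 500 = 1481 CE.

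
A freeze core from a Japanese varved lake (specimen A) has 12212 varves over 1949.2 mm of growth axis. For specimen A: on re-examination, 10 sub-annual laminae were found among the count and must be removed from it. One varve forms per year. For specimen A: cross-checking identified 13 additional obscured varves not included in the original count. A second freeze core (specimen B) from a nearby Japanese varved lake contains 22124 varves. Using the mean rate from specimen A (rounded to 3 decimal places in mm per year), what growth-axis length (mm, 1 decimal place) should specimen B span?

3539.8 mm

Specimen A: after corrections the count is 12212 − 10 + 13 = 12215 varves.
A: 1949.2 mm over 12215 years gives 1949.2 / 12215 ≈ 0.160 mm/year.
B's length ≈ 0.160 × 22124 = 3539.8 mm.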